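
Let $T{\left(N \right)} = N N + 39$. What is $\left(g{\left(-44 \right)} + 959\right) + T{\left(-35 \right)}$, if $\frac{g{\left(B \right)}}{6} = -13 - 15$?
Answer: $2055$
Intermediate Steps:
$g{\left(B \right)} = -168$ ($g{\left(B \right)} = 6 \left(-13 - 15\right) = 6 \left(-28\right) = -168$)
$T{\left(N \right)} = 39 + N^{2}$ ($T{\left(N \right)} = N^{2} + 39 = 39 + N^{2}$)
$\left(g{\left(-44 \right)} + 959\right) + T{\left(-35 \right)} = \left(-168 + 959\right) + \left(39 + \left(-35\right)^{2}\right) = 791 + \left(39 + 1225\right) = 791 + 1264 = 2055$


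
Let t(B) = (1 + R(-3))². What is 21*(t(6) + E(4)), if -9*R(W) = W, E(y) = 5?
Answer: 427/3 ≈ 142.33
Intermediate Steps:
R(W) = -W/9
t(B) = 16/9 (t(B) = (1 - ⅑*(-3))² = (1 + ⅓)² = (4/3)² = 16/9)
21*(t(6) + E(4)) = 21*(16/9 + 5) = 21*(61/9) = 427/3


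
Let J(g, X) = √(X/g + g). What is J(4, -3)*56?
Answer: 28*√13 ≈ 100.96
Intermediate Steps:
J(g, X) = √(g + X/g)
J(4, -3)*56 = √(4 - 3/4)*56 = √(4 - 3*¼)*56 = √(4 - ¾)*56 = √(13/4)*56 = (√13/2)*56 = 28*√13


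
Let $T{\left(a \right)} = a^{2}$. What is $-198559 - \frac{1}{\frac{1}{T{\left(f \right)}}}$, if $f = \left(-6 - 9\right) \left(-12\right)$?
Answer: $-230959$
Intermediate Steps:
$f = 180$ ($f = \left(-15\right) \left(-12\right) = 180$)
$-198559 - \frac{1}{\frac{1}{T{\left(f \right)}}} = -198559 - \frac{1}{\frac{1}{180^{2}}} = -198559 - \frac{1}{\frac{1}{32400}} = -198559 - 32400 = -230959$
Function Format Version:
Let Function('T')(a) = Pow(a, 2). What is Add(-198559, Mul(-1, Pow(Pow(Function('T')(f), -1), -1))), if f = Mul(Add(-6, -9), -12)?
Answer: -230959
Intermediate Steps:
f = 180 (f = Mul(-15, -12) = 180)
Add(-198559, Mul(-1, Pow(Pow(Function('T')(f), -1), -1))) = Add(-198559, Mul(-1, Pow(Pow(Pow(180, 2), -1), -1))) = Add(-198559, Mul(-1, Pow(Pow(32400, -1), -1))) = Add(-198559, Mul(-1, Pow(Rational(1, 32400), -1))) = Add(-198559, Mul(-1, 32400)) = Add(-198559, -32400) = -230959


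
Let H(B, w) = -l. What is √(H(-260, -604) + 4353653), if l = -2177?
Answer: √4355830 ≈ 2087.1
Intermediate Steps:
H(B, w) = 2177 (H(B, w) = -1*(-2177) = 2177)
√(H(-260, -604) + 4353653) = √(2177 + 4353653) = √4355830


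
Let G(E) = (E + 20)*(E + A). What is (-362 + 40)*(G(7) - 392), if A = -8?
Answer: 134918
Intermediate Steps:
G(E) = (-8 + E)*(20 + E) (G(E) = (E + 20)*(E - 8) = (20 + E)*(-8 + E) = (-8 + E)*(20 + E))
(-362 + 40)*(G(7) - 392) = (-362 + 40)*((-160 + 7**2 + 12*7) - 392) = -322*((-160 + 49 + 84) - 392) = -322*(-27 - 392) = -322*(-419) = 134918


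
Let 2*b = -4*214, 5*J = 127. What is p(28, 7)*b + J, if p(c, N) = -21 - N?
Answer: 60047/5 ≈ 12009.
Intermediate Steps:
J = 127/5 (J = (⅕)*127 = 127/5 ≈ 25.400)
b = -428 (b = (-4*214)/2 = (½)*(-856) = -428)
p(28, 7)*b + J = (-21 - 1*7)*(-428) + 127/5 = (-21 - 7)*(-428) + 127/5 = -28*(-428) + 127/5 = 11984 + 127/5 = 60047/5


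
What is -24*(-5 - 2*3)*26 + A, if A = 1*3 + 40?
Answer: 6907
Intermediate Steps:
A = 43 (A = 3 + 40 = 43)
-24*(-5 - 2*3)*26 + A = -24*(-5 - 2*3)*26 + 43 = -24*(-5 - 6)*26 + 43 = -24*(-11)*26 + 43 = 264*26 + 43 = 6864 + 43 = 6907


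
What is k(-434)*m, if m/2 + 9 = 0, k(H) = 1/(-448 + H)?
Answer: 1/49 ≈ 0.020408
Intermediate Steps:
m = -18 (m = -18 + 2*0 = -18 + 0 = -18)
k(-434)*m = -18/(-448 - 434) = -18/(-882) = -1/882*(-18) = 1/49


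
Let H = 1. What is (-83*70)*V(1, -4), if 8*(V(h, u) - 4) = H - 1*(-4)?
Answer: -107485/4 ≈ -26871.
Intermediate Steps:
V(h, u) = 37/8 (V(h, u) = 4 + (1 - 1*(-4))/8 = 4 + (1 + 4)/8 = 4 + (1/8)*5 = 4 + 5/8 = 37/8)
(-83*70)*V(1, -4) = -83*70*(37/8) = -5810*37/8 = -107485/4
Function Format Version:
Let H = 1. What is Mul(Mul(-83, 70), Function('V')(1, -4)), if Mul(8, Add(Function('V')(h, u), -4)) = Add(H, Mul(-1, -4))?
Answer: Rational(-107485, 4) ≈ -26871.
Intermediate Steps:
Function('V')(h, u) = Rational(37, 8) (Function('V')(h, u) = Add(4, Mul(Rational(1, 8), Add(1, Mul(-1, -4)))) = Add(4, Mul(Rational(1, 8), Add(1, 4))) = Add(4, Mul(Rational(1, 8), 5)) = Add(4, Rational(5, 8)) = Rational(37, 8))
Mul(Mul(-83, 70), Function('V')(1, -4)) = Mul(Mul(-83, 70), Rational(37, 8)) = Mul(-5810, Rational(37, 8)) = Rational(-107485, 4)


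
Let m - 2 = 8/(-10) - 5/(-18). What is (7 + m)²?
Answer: 582169/8100 ≈ 71.873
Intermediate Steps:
m = 133/90 (m = 2 + (8/(-10) - 5/(-18)) = 2 + (8*(-⅒) - 5*(-1/18)) = 2 + (-⅘ + 5/18) = 2 - 47/90 = 133/90 ≈ 1.4778)
(7 + m)² = (7 + 133/90)² = (763/90)² = 582169/8100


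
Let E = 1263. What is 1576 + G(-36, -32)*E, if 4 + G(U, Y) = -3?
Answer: -7265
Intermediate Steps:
G(U, Y) = -7 (G(U, Y) = -4 - 3 = -7)
1576 + G(-36, -32)*E = 1576 - 7*1263 = 1576 - 8841 = -7265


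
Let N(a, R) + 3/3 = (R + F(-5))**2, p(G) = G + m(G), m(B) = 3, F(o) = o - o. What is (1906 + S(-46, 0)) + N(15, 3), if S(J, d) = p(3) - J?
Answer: 1966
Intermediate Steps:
F(o) = 0
p(G) = 3 + G (p(G) = G + 3 = 3 + G)
N(a, R) = -1 + R**2 (N(a, R) = -1 + (R + 0)**2 = -1 + R**2)
S(J, d) = 6 - J (S(J, d) = (3 + 3) - J = 6 - J)
(1906 + S(-46, 0)) + N(15, 3) = (1906 + (6 - 1*(-46))) + (-1 + 3**2) = (1906 + (6 + 46)) + (-1 + 9) = (1906 + 52) + 8 = 1958 + 8 = 1966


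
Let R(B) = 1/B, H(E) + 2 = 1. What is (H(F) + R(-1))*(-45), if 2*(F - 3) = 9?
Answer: 90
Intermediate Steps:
F = 15/2 (F = 3 + (1/2)*9 = 3 + 9/2 = 15/2 ≈ 7.5000)
H(E) = -1 (H(E) = -2 + 1 = -1)
(H(F) + R(-1))*(-45) = (-1 + 1/(-1))*(-45) = (-1 - 1)*(-45) = -2*(-45) = 90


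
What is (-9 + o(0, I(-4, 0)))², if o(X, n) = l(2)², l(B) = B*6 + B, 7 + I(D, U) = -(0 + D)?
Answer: 34969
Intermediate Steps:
I(D, U) = -7 - D (I(D, U) = -7 - (0 + D) = -7 - D)
l(B) = 7*B (l(B) = 6*B + B = 7*B)
o(X, n) = 196 (o(X, n) = (7*2)² = 14² = 196)
(-9 + o(0, I(-4, 0)))² = (-9 + 196)² = 187² = 34969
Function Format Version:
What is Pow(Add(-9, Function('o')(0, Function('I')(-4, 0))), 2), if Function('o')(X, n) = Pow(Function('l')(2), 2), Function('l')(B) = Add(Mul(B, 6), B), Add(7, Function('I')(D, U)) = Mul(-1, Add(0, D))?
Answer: 34969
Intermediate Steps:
Function('I')(D, U) = Add(-7, Mul(-1, D)) (Function('I')(D, U) = Add(-7, Mul(-1, Add(0, D))) = Add(-7, Mul(-1, D)))
Function('l')(B) = Mul(7, B) (Function('l')(B) = Add(Mul(6, B), B) = Mul(7, B))
Function('o')(X, n) = 196 (Function('o')(X, n) = Pow(Mul(7, 2), 2) = Pow(14, 2) = 196)
Pow(Add(-9, Function('o')(0, Function('I')(-4, 0))), 2) = Pow(Add(-9, 196), 2) = Pow(187, 2) = 34969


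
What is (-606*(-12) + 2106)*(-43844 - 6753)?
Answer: -474498666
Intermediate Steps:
(-606*(-12) + 2106)*(-43844 - 6753) = (7272 + 2106)*(-50597) = 9378*(-50597) = -474498666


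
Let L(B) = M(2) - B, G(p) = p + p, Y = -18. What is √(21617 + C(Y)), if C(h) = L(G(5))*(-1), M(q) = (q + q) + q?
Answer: √21621 ≈ 147.04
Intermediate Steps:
G(p) = 2*p
M(q) = 3*q (M(q) = 2*q + q = 3*q)
L(B) = 6 - B (L(B) = 3*2 - B = 6 - B)
C(h) = 4 (C(h) = (6 - 2*5)*(-1) = (6 - 1*10)*(-1) = (6 - 10)*(-1) = -4*(-1) = 4)
√(21617 + C(Y)) = √(21617 + 4) = √21621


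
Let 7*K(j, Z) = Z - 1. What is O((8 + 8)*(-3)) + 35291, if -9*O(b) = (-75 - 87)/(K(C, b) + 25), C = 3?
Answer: 35292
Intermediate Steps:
K(j, Z) = -⅐ + Z/7 (K(j, Z) = (Z - 1)/7 = (-1 + Z)/7 = -⅐ + Z/7)
O(b) = 18/(174/7 + b/7) (O(b) = -(-75 - 87)/(9*((-⅐ + b/7) + 25)) = -(-18)/(174/7 + b/7) = 18/(174/7 + b/7))
O((8 + 8)*(-3)) + 35291 = 126/(174 + (8 + 8)*(-3)) + 35291 = 126/(174 + 16*(-3)) + 35291 = 126/(174 - 48) + 35291 = 126/126 + 35291 = 126*(1/126) + 35291 = 1 + 35291 = 35292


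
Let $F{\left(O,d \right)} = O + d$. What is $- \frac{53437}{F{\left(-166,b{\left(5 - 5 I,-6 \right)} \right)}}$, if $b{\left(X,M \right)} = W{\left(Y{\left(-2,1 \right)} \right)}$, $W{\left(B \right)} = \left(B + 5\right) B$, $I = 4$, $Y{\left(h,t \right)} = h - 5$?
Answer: $\frac{53437}{152} \approx 351.56$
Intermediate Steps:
$Y{\left(h,t \right)} = -5 + h$
$W{\left(B \right)} = B \left(5 + B\right)$ ($W{\left(B \right)} = \left(5 + B\right) B = B \left(5 + B\right)$)
$b{\left(X,M \right)} = 14$ ($b{\left(X,M \right)} = \left(-5 - 2\right) \left(5 - 7\right) = - 7 \left(5 - 7\right) = \left(-7\right) \left(-2\right) = 14$)
$- \frac{53437}{F{\left(-166,b{\left(5 - 5 I,-6 \right)} \right)}} = - \frac{53437}{-166 + 14} = - \frac{53437}{-152} = \left(-53437\right) \left(- \frac{1}{152}\right) = \frac{53437}{152}$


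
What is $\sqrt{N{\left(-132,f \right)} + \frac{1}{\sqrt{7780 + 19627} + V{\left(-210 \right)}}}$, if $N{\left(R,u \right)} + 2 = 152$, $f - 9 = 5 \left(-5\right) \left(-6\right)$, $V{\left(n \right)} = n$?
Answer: $\frac{\sqrt{31499 - 150 \sqrt{27407}}}{\sqrt{210 - \sqrt{27407}}} \approx 12.247$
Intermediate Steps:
$f = 159$ ($f = 9 + 5 \left(-5\right) \left(-6\right) = 9 - -150 = 9 + 150 = 159$)
$N{\left(R,u \right)} = 150$ ($N{\left(R,u \right)} = -2 + 152 = 150$)
$\sqrt{N{\left(-132,f \right)} + \frac{1}{\sqrt{7780 + 19627} + V{\left(-210 \right)}}} = \sqrt{150 + \frac{1}{\sqrt{7780 + 19627} - 210}} = \sqrt{150 + \frac{1}{\sqrt{27407} - 210}} = \sqrt{150 + \frac{1}{-210 + \sqrt{27407}}}$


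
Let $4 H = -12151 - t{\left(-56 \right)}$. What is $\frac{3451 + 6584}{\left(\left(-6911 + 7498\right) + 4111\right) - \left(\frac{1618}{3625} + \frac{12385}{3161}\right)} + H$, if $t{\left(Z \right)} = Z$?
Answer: $- \frac{7471732416995}{2472763684} \approx -3021.6$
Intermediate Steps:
$H = - \frac{12095}{4}$ ($H = \frac{-12151 - -56}{4} = \frac{-12151 + 56}{4} = \frac{1}{4} \left(-12095\right) = - \frac{12095}{4} \approx -3023.8$)
$\frac{3451 + 6584}{\left(\left(-6911 + 7498\right) + 4111\right) - \left(\frac{1618}{3625} + \frac{12385}{3161}\right)} + H = \frac{3451 + 6584}{\left(\left(-6911 + 7498\right) + 4111\right) - \left(\frac{1618}{3625} + \frac{12385}{3161}\right)} - \frac{12095}{4} = \frac{10035}{\left(587 + 4111\right) - \frac{1724487}{395125}} - \frac{12095}{4} = \frac{10035}{4698 - \frac{1724487}{395125}} - \frac{12095}{4} = \frac{10035}{\frac{1854572763}{395125}} - \frac{12095}{4} = 10035 \cdot \frac{395125}{1854572763} - \frac{12095}{4} = \frac{1321693125}{618190921} - \frac{12095}{4} = - \frac{7471732416995}{2472763684}$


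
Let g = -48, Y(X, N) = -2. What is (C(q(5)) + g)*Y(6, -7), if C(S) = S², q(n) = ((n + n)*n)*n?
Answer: -124904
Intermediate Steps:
q(n) = 2*n³ (q(n) = ((2*n)*n)*n = (2*n²)*n = 2*n³)
(C(q(5)) + g)*Y(6, -7) = ((2*5³)² - 48)*(-2) = ((2*125)² - 48)*(-2) = (250² - 48)*(-2) = (62500 - 48)*(-2) = 62452*(-2) = -124904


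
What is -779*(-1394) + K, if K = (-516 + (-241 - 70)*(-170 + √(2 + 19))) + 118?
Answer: 1138398 - 311*√21 ≈ 1.1370e+6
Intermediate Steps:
K = 52472 - 311*√21 (K = (-516 - 311*(-170 + √21)) + 118 = (-516 + (52870 - 311*√21)) + 118 = (52354 - 311*√21) + 118 = 52472 - 311*√21 ≈ 51047.)
-779*(-1394) + K = -779*(-1394) + (52472 - 311*√21) = 1085926 + (52472 - 311*√21) = 1138398 - 311*√21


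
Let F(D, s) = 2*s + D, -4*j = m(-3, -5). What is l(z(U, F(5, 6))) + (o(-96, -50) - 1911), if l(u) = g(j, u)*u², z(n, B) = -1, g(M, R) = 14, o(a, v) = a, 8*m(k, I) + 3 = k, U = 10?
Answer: -1993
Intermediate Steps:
m(k, I) = -3/8 + k/8
j = 3/16 (j = -(-3/8 + (⅛)*(-3))/4 = -(-3/8 - 3/8)/4 = -¼*(-¾) = 3/16 ≈ 0.18750)
F(D, s) = D + 2*s
l(u) = 14*u²
l(z(U, F(5, 6))) + (o(-96, -50) - 1911) = 14*(-1)² + (-96 - 1911) = 14*1 - 2007 = 14 - 2007 = -1993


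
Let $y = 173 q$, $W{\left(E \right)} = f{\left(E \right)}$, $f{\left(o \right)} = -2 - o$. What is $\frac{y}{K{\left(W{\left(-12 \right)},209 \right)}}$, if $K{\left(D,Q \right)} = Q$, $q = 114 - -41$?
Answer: $\frac{26815}{209} \approx 128.3$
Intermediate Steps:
$q = 155$ ($q = 114 + 41 = 155$)
$W{\left(E \right)} = -2 - E$
$y = 26815$ ($y = 173 \cdot 155 = 26815$)
$\frac{y}{K{\left(W{\left(-12 \right)},209 \right)}} = \frac{26815}{209}$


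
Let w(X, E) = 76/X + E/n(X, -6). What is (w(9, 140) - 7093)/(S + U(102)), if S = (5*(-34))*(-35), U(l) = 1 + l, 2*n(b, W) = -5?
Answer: -64265/54477 ≈ -1.1797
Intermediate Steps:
n(b, W) = -5/2 (n(b, W) = (½)*(-5) = -5/2)
w(X, E) = 76/X - 2*E/5 (w(X, E) = 76/X + E/(-5/2) = 76/X + E*(-⅖) = 76/X - 2*E/5)
S = 5950 (S = -170*(-35) = 5950)
(w(9, 140) - 7093)/(S + U(102)) = ((76/9 - ⅖*140) - 7093)/(5950 + (1 + 102)) = ((76*(⅑) - 56) - 7093)/(5950 + 103) = ((76/9 - 56) - 7093)/6053 = (-428/9 - 7093)*(1/6053) = -64265/9*1/6053 = -64265/54477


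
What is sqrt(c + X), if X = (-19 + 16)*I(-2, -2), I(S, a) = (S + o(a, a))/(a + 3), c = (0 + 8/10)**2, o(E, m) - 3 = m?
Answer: sqrt(91)/5 ≈ 1.9079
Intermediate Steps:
o(E, m) = 3 + m
c = 16/25 (c = (0 + 8*(1/10))**2 = (0 + 4/5)**2 = (4/5)**2 = 16/25 ≈ 0.64000)
I(S, a) = (3 + S + a)/(3 + a) (I(S, a) = (S + (3 + a))/(a + 3) = (3 + S + a)/(3 + a))
X = 3 (X = (-19 + 16)*((3 - 2 - 2)/(3 - 2)) = -3*(-1)/1 = -3*(-1) = 3)
sqrt(c + X) = sqrt(16/25 + 3) = sqrt(91/25) = sqrt(91)/5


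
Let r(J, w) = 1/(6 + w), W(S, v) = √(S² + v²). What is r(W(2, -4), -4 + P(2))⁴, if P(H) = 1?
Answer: 1/81 ≈ 0.012346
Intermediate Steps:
r(W(2, -4), -4 + P(2))⁴ = (1/(6 + (-4 + 1)))⁴ = (1/(6 - 3))⁴ = (1/3)⁴ = (⅓)⁴ = 1/81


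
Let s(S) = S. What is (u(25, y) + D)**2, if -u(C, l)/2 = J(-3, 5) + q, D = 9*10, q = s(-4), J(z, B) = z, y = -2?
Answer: 10816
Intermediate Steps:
q = -4
D = 90
u(C, l) = 14 (u(C, l) = -2*(-3 - 4) = -2*(-7) = 14)
(u(25, y) + D)**2 = (14 + 90)**2 = 104**2 = 10816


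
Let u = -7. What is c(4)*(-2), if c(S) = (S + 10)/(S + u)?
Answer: 28/3 ≈ 9.3333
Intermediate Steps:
c(S) = (10 + S)/(-7 + S) (c(S) = (S + 10)/(S - 7) = (10 + S)/(-7 + S))
c(4)*(-2) = ((10 + 4)/(-7 + 4))*(-2) = (14/(-3))*(-2) = -1/3*14*(-2) = -14/3*(-2) = 28/3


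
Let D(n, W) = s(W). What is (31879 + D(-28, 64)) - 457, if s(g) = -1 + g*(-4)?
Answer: 31165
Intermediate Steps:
s(g) = -1 - 4*g
D(n, W) = -1 - 4*W
(31879 + D(-28, 64)) - 457 = (31879 + (-1 - 4*64)) - 457 = (31879 + (-1 - 256)) - 457 = (31879 - 257) - 457 = 31622 - 457 = 31165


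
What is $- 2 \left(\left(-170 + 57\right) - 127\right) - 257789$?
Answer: $-257309$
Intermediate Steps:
$- 2 \left(\left(-170 + 57\right) - 127\right) - 257789 = - 2 \left(-113 - 127\right) - 257789 = \left(-2\right) \left(-240\right) - 257789 = 480 - 257789 = -257309$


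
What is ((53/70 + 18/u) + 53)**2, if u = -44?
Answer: 421850521/148225 ≈ 2846.0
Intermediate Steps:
((53/70 + 18/u) + 53)**2 = ((53/70 + 18/(-44)) + 53)**2 = ((53*(1/70) + 18*(-1/44)) + 53)**2 = ((53/70 - 9/22) + 53)**2 = (134/385 + 53)**2 = (20539/385)**2 = 421850521/148225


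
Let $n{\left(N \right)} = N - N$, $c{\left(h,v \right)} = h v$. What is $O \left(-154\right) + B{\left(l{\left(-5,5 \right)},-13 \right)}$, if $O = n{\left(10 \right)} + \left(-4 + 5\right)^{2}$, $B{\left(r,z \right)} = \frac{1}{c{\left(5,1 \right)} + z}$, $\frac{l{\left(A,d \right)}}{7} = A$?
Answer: $- \frac{1233}{8} \approx -154.13$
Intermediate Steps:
$l{\left(A,d \right)} = 7 A$
$n{\left(N \right)} = 0$
$B{\left(r,z \right)} = \frac{1}{5 + z}$ ($B{\left(r,z \right)} = \frac{1}{5 \cdot 1 + z} = \frac{1}{5 + z}$)
$O = 1$ ($O = 0 + \left(-4 + 5\right)^{2} = 0 + 1^{2} = 0 + 1 = 1$)
$O \left(-154\right) + B{\left(l{\left(-5,5 \right)},-13 \right)} = 1 \left(-154\right) + \frac{1}{5 - 13} = -154 + \frac{1}{-8} = -154 - \frac{1}{8} = - \frac{1233}{8}$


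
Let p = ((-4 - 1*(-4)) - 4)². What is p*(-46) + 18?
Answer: -718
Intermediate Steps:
p = 16 (p = ((-4 + 4) - 4)² = (0 - 4)² = (-4)² = 16)
p*(-46) + 18 = 16*(-46) + 18 = -736 + 18 = -718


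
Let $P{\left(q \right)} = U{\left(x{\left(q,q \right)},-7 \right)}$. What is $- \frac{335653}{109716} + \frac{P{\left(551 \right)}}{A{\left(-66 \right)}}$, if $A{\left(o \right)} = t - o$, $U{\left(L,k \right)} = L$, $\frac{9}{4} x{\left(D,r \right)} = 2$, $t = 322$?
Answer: $- \frac{97601879}{31927356} \approx -3.057$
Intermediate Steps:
$x{\left(D,r \right)} = \frac{8}{9}$ ($x{\left(D,r \right)} = \frac{4}{9} \cdot 2 = \frac{8}{9}$)
$P{\left(q \right)} = \frac{8}{9}$
$A{\left(o \right)} = 322 - o$
$- \frac{335653}{109716} + \frac{P{\left(551 \right)}}{A{\left(-66 \right)}} = - \frac{335653}{109716} + \frac{8}{9 \left(322 - -66\right)} = \left(-335653\right) \frac{1}{109716} + \frac{8}{9 \left(322 + 66\right)} = - \frac{335653}{109716} + \frac{8}{9 \cdot 388} = - \frac{335653}{109716} + \frac{8}{9} \cdot \frac{1}{388} = - \frac{335653}{109716} + \frac{2}{873} = - \frac{97601879}{31927356}$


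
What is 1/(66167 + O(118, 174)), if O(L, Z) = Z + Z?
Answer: 1/66515 ≈ 1.5034e-5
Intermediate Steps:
O(L, Z) = 2*Z
1/(66167 + O(118, 174)) = 1/(66167 + 2*174) = 1/(66167 + 348) = 1/66515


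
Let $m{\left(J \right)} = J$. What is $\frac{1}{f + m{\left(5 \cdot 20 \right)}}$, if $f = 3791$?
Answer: $\frac{1}{3891} \approx 0.000257$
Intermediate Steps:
$\frac{1}{f + m{\left(5 \cdot 20 \right)}} = \frac{1}{3791 + 5 \cdot 20} = \frac{1}{3791 + 100} = \frac{1}{3891}$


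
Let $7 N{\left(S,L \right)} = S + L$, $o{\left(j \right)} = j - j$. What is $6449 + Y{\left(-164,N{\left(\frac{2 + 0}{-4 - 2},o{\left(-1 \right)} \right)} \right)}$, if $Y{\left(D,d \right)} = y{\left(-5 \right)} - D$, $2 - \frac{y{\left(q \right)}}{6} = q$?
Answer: $6655$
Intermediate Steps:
$y{\left(q \right)} = 12 - 6 q$
$o{\left(j \right)} = 0$
$N{\left(S,L \right)} = \frac{L}{7} + \frac{S}{7}$ ($N{\left(S,L \right)} = \frac{S + L}{7} = \frac{L + S}{7} = \frac{L}{7} + \frac{S}{7}$)
$Y{\left(D,d \right)} = 42 - D$ ($Y{\left(D,d \right)} = \left(12 - -30\right) - D = \left(12 + 30\right) - D = 42 - D$)
$6449 + Y{\left(-164,N{\left(\frac{2 + 0}{-4 - 2},o{\left(-1 \right)} \right)} \right)} = 6449 + \left(42 - -164\right) = 6449 + \left(42 + 164\right) = 6449 + 206 = 6655$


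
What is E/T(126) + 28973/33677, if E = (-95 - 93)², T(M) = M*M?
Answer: 58937687/19094859 ≈ 3.0866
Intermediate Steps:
T(M) = M²
E = 35344 (E = (-188)² = 35344)
E/T(126) + 28973/33677 = 35344/(126²) + 28973/33677 = 35344/15876 + 28973*(1/33677) = 35344*(1/15876) + 4139/4811 = 8836/3969 + 4139/4811 = 58937687/19094859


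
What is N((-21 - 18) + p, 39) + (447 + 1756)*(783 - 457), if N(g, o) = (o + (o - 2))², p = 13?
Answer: 723954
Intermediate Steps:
N(g, o) = (-2 + 2*o)² (N(g, o) = (o + (-2 + o))² = (-2 + 2*o)²)
N((-21 - 18) + p, 39) + (447 + 1756)*(783 - 457) = 4*(-1 + 39)² + (447 + 1756)*(783 - 457) = 4*38² + 2203*326 = 4*1444 + 718178 = 5776 + 718178 = 723954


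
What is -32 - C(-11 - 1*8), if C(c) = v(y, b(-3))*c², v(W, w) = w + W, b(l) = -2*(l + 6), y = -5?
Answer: 3939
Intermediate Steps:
b(l) = -12 - 2*l (b(l) = -2*(6 + l) = -12 - 2*l)
v(W, w) = W + w
C(c) = -11*c² (C(c) = (-5 + (-12 - 2*(-3)))*c² = (-5 + (-12 + 6))*c² = (-5 - 6)*c² = -11*c²)
-32 - C(-11 - 1*8) = -32 - (-11)*(-11 - 1*8)² = -32 - (-11)*(-11 - 8)² = -32 - (-11)*(-19)² = -32 - (-11)*361 = -32 - 1*(-3971) = -32 + 3971 = 3939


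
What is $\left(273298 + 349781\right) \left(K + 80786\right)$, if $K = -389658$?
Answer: $-192451656888$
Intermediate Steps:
$\left(273298 + 349781\right) \left(K + 80786\right) = \left(273298 + 349781\right) \left(-389658 + 80786\right) = 623079 \left(-308872\right) = -192451656888$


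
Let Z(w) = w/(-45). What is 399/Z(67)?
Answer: -17955/67 ≈ -267.98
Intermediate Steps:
Z(w) = -w/45 (Z(w) = w*(-1/45) = -w/45)
399/Z(67) = 399/((-1/45*67)) = 399/(-67/45) = 399*(-45/67) = -17955/67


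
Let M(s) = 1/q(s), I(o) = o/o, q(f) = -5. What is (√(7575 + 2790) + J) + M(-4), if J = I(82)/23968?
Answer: -23963/119840 + √10365 ≈ 101.61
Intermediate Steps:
I(o) = 1
J = 1/23968 ≈ 4.1722e-5
M(s) = -⅕ (M(s) = 1/(-5) = -⅕)
(√(7575 + 2790) + J) + M(-4) = (√(7575 + 2790) + 1/23968) - ⅕ = (√10365 + 1/23968) - ⅕ = (1/23968 + √10365) - ⅕ = -23963/119840 + √10365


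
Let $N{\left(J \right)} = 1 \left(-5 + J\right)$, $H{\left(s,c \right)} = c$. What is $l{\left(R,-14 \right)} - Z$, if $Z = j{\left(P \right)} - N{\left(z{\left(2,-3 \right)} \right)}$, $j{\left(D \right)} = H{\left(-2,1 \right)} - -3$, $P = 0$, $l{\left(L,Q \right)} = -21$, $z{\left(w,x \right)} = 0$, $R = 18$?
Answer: $-30$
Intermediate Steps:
$N{\left(J \right)} = -5 + J$
$j{\left(D \right)} = 4$ ($j{\left(D \right)} = 1 - -3 = 1 + 3 = 4$)
$Z = 9$ ($Z = 4 - \left(-5 + 0\right) = 4 - -5 = 4 + 5 = 9$)
$l{\left(R,-14 \right)} - Z = -21 - 9 = -30$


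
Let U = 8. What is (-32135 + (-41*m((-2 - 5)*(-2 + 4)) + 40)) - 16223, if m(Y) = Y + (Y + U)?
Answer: -47498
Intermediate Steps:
m(Y) = 8 + 2*Y (m(Y) = Y + (Y + 8) = Y + (8 + Y) = 8 + 2*Y)
(-32135 + (-41*m((-2 - 5)*(-2 + 4)) + 40)) - 16223 = (-32135 + (-41*(8 + 2*((-2 - 5)*(-2 + 4))) + 40)) - 16223 = (-32135 + (-41*(8 + 2*(-7*2)) + 40)) - 16223 = (-32135 + (-41*(8 + 2*(-14)) + 40)) - 16223 = (-32135 + (-41*(8 - 28) + 40)) - 16223 = (-32135 + (-41*(-20) + 40)) - 16223 = (-32135 + (820 + 40)) - 16223 = (-32135 + 860) - 16223 = -31275 - 16223 = -47498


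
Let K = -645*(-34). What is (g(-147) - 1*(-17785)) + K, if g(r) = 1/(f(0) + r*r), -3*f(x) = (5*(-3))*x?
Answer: 858201436/21609 ≈ 39715.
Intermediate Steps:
f(x) = 5*x (f(x) = -5*(-3)*x/3 = -(-5)*x = 5*x)
g(r) = r⁻² (g(r) = 1/(5*0 + r*r) = 1/(0 + r²) = 1/(r²) = r⁻²)
K = 21930
(g(-147) - 1*(-17785)) + K = ((-147)⁻² - 1*(-17785)) + 21930 = (1/21609 + 17785) + 21930 = 384316066/21609 + 21930 = 858201436/21609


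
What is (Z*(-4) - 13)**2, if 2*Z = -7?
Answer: 1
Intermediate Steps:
Z = -7/2 (Z = (1/2)*(-7) = -7/2 ≈ -3.5000)
(Z*(-4) - 13)**2 = (-7/2*(-4) - 13)**2 = (14 - 13)**2 = 1**2 = 1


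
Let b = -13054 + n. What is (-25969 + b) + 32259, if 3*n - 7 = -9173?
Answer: -29458/3 ≈ -9819.3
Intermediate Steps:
n = -9166/3 (n = 7/3 + (1/3)*(-9173) = 7/3 - 9173/3 = -9166/3 ≈ -3055.3)
b = -48328/3 (b = -13054 - 9166/3 = -48328/3 ≈ -16109.)
(-25969 + b) + 32259 = (-25969 - 48328/3) + 32259 = -126235/3 + 32259 = -29458/3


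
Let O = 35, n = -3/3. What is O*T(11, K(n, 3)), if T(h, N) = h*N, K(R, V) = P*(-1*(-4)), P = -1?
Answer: -1540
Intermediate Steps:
n = -1 (n = -3*1/3 = -1)
K(R, V) = -4 (K(R, V) = -(-1)*(-4) = -1*4 = -4)
T(h, N) = N*h
O*T(11, K(n, 3)) = 35*(-4*11) = 35*(-44) = -1540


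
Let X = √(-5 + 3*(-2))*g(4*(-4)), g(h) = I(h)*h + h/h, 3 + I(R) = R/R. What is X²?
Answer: -11979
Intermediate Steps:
I(R) = -2 (I(R) = -3 + R/R = -3 + 1 = -2)
g(h) = 1 - 2*h (g(h) = -2*h + h/h = -2*h + 1 = 1 - 2*h)
X = 33*I*√11 (X = √(-5 + 3*(-2))*(1 - 8*(-4)) = √(-5 - 6)*(1 - 2*(-16)) = √(-11)*(1 + 32) = (I*√11)*33 = 33*I*√11 ≈ 109.45*I)
X² = (33*I*√11)² = -11979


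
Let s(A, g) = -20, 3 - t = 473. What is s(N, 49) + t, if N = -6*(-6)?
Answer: -490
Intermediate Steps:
t = -470 (t = 3 - 1*473 = 3 - 473 = -470)
N = 36
s(N, 49) + t = -20 - 470 = -490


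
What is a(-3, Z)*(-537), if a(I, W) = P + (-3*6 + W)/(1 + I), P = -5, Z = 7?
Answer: -537/2 ≈ -268.50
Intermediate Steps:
a(I, W) = -5 + (-18 + W)/(1 + I) (a(I, W) = -5 + (-3*6 + W)/(1 + I) = -5 + (-18 + W)/(1 + I))
a(-3, Z)*(-537) = ((-23 + 7 - 5*(-3))/(1 - 3))*(-537) = ((-23 + 7 + 15)/(-2))*(-537) = -1/2*(-1)*(-537) = (1/2)*(-537) = -537/2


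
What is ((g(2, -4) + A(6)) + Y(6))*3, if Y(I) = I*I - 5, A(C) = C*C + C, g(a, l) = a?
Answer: 225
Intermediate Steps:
A(C) = C + C² (A(C) = C² + C = C + C²)
Y(I) = -5 + I² (Y(I) = I² - 5 = -5 + I²)
((g(2, -4) + A(6)) + Y(6))*3 = ((2 + 6*(1 + 6)) + (-5 + 6²))*3 = ((2 + 6*7) + (-5 + 36))*3 = ((2 + 42) + 31)*3 = (44 + 31)*3 = 75*3 = 225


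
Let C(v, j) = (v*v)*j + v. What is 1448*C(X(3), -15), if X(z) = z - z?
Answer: 0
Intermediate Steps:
X(z) = 0
C(v, j) = v + j*v² (C(v, j) = v²*j + v = j*v² + v = v + j*v²)
1448*C(X(3), -15) = 1448*(0*(1 - 15*0)) = 1448*(0*(1 + 0)) = 1448*(0*1) = 1448*0 = 0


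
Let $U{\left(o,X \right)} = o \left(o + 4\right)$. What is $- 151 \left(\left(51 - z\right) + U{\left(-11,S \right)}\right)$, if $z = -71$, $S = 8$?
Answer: $-30049$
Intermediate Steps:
$U{\left(o,X \right)} = o \left(4 + o\right)$
$- 151 \left(\left(51 - z\right) + U{\left(-11,S \right)}\right) = - 151 \left(\left(51 - -71\right) - 11 \left(4 - 11\right)\right) = - 151 \left(\left(51 + 71\right) - -77\right) = - 151 \left(122 + 77\right) = \left(-151\right) 199 = -30049$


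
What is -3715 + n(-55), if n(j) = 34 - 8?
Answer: -3689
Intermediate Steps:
n(j) = 26
-3715 + n(-55) = -3715 + 26 = -3689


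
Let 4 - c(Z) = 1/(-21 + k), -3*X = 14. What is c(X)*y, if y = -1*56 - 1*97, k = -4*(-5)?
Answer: -765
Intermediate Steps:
X = -14/3 (X = -⅓*14 = -14/3 ≈ -4.6667)
k = 20
y = -153 (y = -56 - 97 = -153)
c(Z) = 5 (c(Z) = 4 - 1/(-21 + 20) = 4 - 1/(-1) = 4 - 1*(-1) = 4 + 1 = 5)
c(X)*y = 5*(-153) = -765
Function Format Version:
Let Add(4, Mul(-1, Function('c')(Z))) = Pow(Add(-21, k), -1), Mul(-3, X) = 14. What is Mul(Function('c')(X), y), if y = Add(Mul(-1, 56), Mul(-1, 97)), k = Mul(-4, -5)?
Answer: -765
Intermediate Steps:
X = Rational(-14, 3) (X = Mul(Rational(-1, 3), 14) = Rational(-14, 3) ≈ -4.6667)
k = 20
y = -153 (y = Add(-56, -97) = -153)
Function('c')(Z) = 5 (Function('c')(Z) = Add(4, Mul(-1, Pow(Add(-21, 20), -1))) = Add(4, Mul(-1, Pow(-1, -1))) = Add(4, Mul(-1, -1)) = Add(4, 1) = 5)
Mul(Function('c')(X), y) = Mul(5, -153) = -765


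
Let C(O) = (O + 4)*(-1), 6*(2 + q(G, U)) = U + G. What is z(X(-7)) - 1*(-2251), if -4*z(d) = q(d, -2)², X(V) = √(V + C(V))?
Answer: 6749/3 + 7*I/18 ≈ 2249.7 + 0.38889*I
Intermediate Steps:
q(G, U) = -2 + G/6 + U/6 (q(G, U) = -2 + (U + G)/6 = -2 + (G + U)/6 = -2 + (G/6 + U/6) = -2 + G/6 + U/6)
C(O) = -4 - O (C(O) = (4 + O)*(-1) = -4 - O)
X(V) = 2*I (X(V) = √(V + (-4 - V)) = √(-4) = 2*I)
z(d) = -(-7/3 + d/6)²/4 (z(d) = -(-2 + d/6 + (⅙)*(-2))²/4 = -(-2 + d/6 - ⅓)²/4 = -(-7/3 + d/6)²/4)
z(X(-7)) - 1*(-2251) = -(-14 + 2*I)²/144 - 1*(-2251) = -(-14 + 2*I)²/144 + 2251 = 2251 - (-14 + 2*I)²/144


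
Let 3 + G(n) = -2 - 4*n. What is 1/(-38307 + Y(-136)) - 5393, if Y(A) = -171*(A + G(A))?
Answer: -578237461/107220 ≈ -5393.0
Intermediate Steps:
G(n) = -5 - 4*n (G(n) = -3 + (-2 - 4*n) = -5 - 4*n)
Y(A) = 855 + 513*A (Y(A) = -171*(A + (-5 - 4*A)) = -171*(-5 - 3*A) = 855 + 513*A)
1/(-38307 + Y(-136)) - 5393 = 1/(-38307 + (855 + 513*(-136))) - 5393 = 1/(-38307 + (855 - 69768)) - 5393 = 1/(-38307 - 68913) - 5393 = 1/(-107220) - 5393 = -1/107220 - 5393 = -578237461/107220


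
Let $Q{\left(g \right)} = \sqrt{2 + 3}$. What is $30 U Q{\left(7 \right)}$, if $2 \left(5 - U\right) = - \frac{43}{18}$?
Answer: $\frac{1115 \sqrt{5}}{6} \approx 415.54$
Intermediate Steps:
$Q{\left(g \right)} = \sqrt{5}$
$U = \frac{223}{36}$ ($U = 5 - \frac{\left(-43\right) \frac{1}{18}}{2} = 5 - - \frac{43}{36} = 5 + \frac{43}{36} = \frac{223}{36} \approx 6.1944$)
$30 U Q{\left(7 \right)} = 30 \cdot \frac{223}{36} \sqrt{5} = \frac{1115 \sqrt{5}}{6}$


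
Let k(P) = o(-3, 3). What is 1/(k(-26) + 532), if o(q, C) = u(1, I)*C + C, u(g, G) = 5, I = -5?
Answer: 1/550 ≈ 0.0018182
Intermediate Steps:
o(q, C) = 6*C (o(q, C) = 5*C + C = 6*C)
k(P) = 18 (k(P) = 6*3 = 18)
1/(k(-26) + 532) = 1/(18 + 532) = 1/550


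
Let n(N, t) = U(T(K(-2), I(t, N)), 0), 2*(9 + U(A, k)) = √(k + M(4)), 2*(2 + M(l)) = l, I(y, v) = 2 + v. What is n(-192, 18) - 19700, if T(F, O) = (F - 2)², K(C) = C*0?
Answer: -19709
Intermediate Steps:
K(C) = 0
T(F, O) = (-2 + F)²
M(l) = -2 + l/2
U(A, k) = -9 + √k/2 (U(A, k) = -9 + √(k + (-2 + (½)*4))/2 = -9 + √(k + (-2 + 2))/2 = -9 + √(k + 0)/2 = -9 + √k/2)
n(N, t) = -9 (n(N, t) = -9 + √0/2 = -9 + (½)*0 = -9 + 0 = -9)
n(-192, 18) - 19700 = -9 - 19700 = -19709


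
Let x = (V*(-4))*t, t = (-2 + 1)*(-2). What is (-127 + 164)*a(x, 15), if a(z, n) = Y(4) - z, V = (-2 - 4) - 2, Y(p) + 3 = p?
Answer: -2331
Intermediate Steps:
Y(p) = -3 + p
t = 2 (t = -1*(-2) = 2)
V = -8 (V = -6 - 2 = -8)
x = 64 (x = -8*(-4)*2 = 32*2 = 64)
a(z, n) = 1 - z (a(z, n) = (-3 + 4) - z = 1 - z)
(-127 + 164)*a(x, 15) = (-127 + 164)*(1 - 1*64) = 37*(1 - 64) = 37*(-63) = -2331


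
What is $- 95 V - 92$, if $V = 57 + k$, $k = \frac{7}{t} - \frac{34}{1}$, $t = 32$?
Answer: $- \frac{73529}{32} \approx -2297.8$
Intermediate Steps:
$k = - \frac{1081}{32}$ ($k = \frac{7}{32} - \frac{34}{1} = 7 \cdot \frac{1}{32} - 34 = \frac{7}{32} - 34 = - \frac{1081}{32} \approx -33.781$)
$V = \frac{743}{32}$ ($V = 57 - \frac{1081}{32} = \frac{743}{32} \approx 23.219$)
$- 95 V - 92 = \left(-95\right) \frac{743}{32} - 92 = - \frac{70585}{32} - 92 = - \frac{73529}{32}$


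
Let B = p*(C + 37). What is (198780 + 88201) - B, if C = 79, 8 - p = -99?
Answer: 274569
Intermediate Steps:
p = 107 (p = 8 - 1*(-99) = 8 + 99 = 107)
B = 12412 (B = 107*(79 + 37) = 107*116 = 12412)
(198780 + 88201) - B = (198780 + 88201) - 1*12412 = 286981 - 12412 = 274569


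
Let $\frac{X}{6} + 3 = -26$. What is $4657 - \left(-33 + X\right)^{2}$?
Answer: $-38192$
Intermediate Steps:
$X = -174$ ($X = -18 + 6 \left(-26\right) = -18 - 156 = -174$)
$4657 - \left(-33 + X\right)^{2} = 4657 - \left(-33 - 174\right)^{2} = 4657 - \left(-207\right)^{2} = 4657 - 42849 = -38192$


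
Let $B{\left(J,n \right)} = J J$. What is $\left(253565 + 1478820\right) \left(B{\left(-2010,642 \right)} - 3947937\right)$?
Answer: $159661798755$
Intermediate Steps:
$B{\left(J,n \right)} = J^{2}$
$\left(253565 + 1478820\right) \left(B{\left(-2010,642 \right)} - 3947937\right) = \left(253565 + 1478820\right) \left(\left(-2010\right)^{2} - 3947937\right) = 1732385 \left(4040100 - 3947937\right) = 1732385 \cdot 92163 = 159661798755$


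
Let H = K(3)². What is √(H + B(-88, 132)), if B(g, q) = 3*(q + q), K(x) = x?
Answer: 3*√89 ≈ 28.302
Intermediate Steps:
B(g, q) = 6*q (B(g, q) = 3*(2*q) = 6*q)
H = 9 (H = 3² = 9)
√(H + B(-88, 132)) = √(9 + 6*132) = √(9 + 792) = √801 = 3*√89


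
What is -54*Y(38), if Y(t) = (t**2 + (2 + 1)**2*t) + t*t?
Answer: -174420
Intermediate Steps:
Y(t) = 2*t**2 + 9*t (Y(t) = (t**2 + 3**2*t) + t**2 = (t**2 + 9*t) + t**2 = 2*t**2 + 9*t)
-54*Y(38) = -2052*(9 + 2*38) = -2052*(9 + 76) = -2052*85 = -54*3230 = -174420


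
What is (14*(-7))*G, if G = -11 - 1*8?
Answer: 1862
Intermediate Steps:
G = -19 (G = -11 - 8 = -19)
(14*(-7))*G = (14*(-7))*(-19) = -98*(-19) = 1862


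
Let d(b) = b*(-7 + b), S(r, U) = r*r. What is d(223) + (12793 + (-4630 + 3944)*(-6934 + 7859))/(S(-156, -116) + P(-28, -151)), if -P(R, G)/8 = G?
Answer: 1229781635/25544 ≈ 48144.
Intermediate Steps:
S(r, U) = r²
P(R, G) = -8*G
d(223) + (12793 + (-4630 + 3944)*(-6934 + 7859))/(S(-156, -116) + P(-28, -151)) = 223*(-7 + 223) + (12793 + (-4630 + 3944)*(-6934 + 7859))/((-156)² - 8*(-151)) = 223*216 + (12793 - 686*925)/(24336 + 1208) = 48168 + (12793 - 634550)/25544 = 48168 - 621757*1/25544 = 48168 - 621757/25544 = 1229781635/25544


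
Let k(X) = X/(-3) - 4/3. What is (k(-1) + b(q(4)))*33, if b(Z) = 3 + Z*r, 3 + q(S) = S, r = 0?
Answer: 66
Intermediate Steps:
q(S) = -3 + S
b(Z) = 3 (b(Z) = 3 + Z*0 = 3 + 0 = 3)
k(X) = -4/3 - X/3 (k(X) = X*(-1/3) - 4*1/3 = -X/3 - 4/3 = -4/3 - X/3)
(k(-1) + b(q(4)))*33 = ((-4/3 - 1/3*(-1)) + 3)*33 = ((-4/3 + 1/3) + 3)*33 = (-1 + 3)*33 = 2*33 = 66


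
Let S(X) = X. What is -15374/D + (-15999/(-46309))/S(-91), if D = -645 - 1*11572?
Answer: 64592405723/51483891823 ≈ 1.2546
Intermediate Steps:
D = -12217 (D = -645 - 11572 = -12217)
-15374/D + (-15999/(-46309))/S(-91) = -15374/(-12217) - 15999/(-46309)/(-91) = -15374*(-1/12217) - 15999*(-1/46309)*(-1/91) = 15374/12217 + (15999/46309)*(-1/91) = 15374/12217 - 15999/4214119 = 64592405723/51483891823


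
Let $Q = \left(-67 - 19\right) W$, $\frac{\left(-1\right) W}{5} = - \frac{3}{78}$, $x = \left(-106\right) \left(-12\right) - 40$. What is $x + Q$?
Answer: $\frac{15801}{13} \approx 1215.5$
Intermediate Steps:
$x = 1232$ ($x = 1272 - 40 = 1232$)
$W = \frac{5}{26}$ ($W = - 5 \left(- \frac{3}{78}\right) = - 5 \left(\left(-3\right) \frac{1}{78}\right) = \left(-5\right) \left(- \frac{1}{26}\right) = \frac{5}{26} \approx 0.19231$)
$Q = - \frac{215}{13}$ ($Q = \left(-67 - 19\right) \frac{5}{26} = \left(-86\right) \frac{5}{26} = - \frac{215}{13} \approx -16.538$)
$x + Q = 1232 - \frac{215}{13} = \frac{15801}{13}$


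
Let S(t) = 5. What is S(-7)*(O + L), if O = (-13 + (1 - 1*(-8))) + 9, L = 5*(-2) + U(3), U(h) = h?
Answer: -10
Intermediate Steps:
L = -7 (L = 5*(-2) + 3 = -10 + 3 = -7)
O = 5 (O = (-13 + (1 + 8)) + 9 = (-13 + 9) + 9 = -4 + 9 = 5)
S(-7)*(O + L) = 5*(5 - 7) = 5*(-2) = -10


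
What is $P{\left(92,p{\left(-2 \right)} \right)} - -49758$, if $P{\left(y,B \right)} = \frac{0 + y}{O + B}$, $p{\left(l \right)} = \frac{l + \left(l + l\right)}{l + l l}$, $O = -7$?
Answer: $\frac{248744}{5} \approx 49749.0$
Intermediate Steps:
$p{\left(l \right)} = \frac{3 l}{l + l^{2}}$ ($p{\left(l \right)} = \frac{l + 2 l}{l + l^{2}} = \frac{3 l}{l + l^{2}}$)
$P{\left(y,B \right)} = \frac{y}{-7 + B}$ ($P{\left(y,B \right)} = \frac{0 + y}{-7 + B} = \frac{y}{-7 + B}$)
$P{\left(92,p{\left(-2 \right)} \right)} - -49758 = \frac{92}{-7 + \frac{3}{1 - 2}} - -49758 = \frac{92}{-7 + \frac{3}{-1}} + 49758 = \frac{92}{-7 + 3 \left(-1\right)} + 49758 = \frac{92}{-7 - 3} + 49758 = \frac{92}{-10} + 49758 = 92 \left(- \frac{1}{10}\right) + 49758 = - \frac{46}{5} + 49758 = \frac{248744}{5}$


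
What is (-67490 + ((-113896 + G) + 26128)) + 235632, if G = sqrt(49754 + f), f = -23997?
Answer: 80374 + sqrt(25757) ≈ 80535.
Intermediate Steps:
G = sqrt(25757) (G = sqrt(49754 - 23997) = sqrt(25757) ≈ 160.49)
(-67490 + ((-113896 + G) + 26128)) + 235632 = (-67490 + ((-113896 + sqrt(25757)) + 26128)) + 235632 = (-67490 + (-87768 + sqrt(25757))) + 235632 = (-155258 + sqrt(25757)) + 235632 = 80374 + sqrt(25757)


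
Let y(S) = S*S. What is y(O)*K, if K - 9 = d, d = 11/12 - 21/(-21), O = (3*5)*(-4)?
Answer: 39300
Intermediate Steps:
O = -60 (O = 15*(-4) = -60)
d = 23/12 (d = 11*(1/12) - 21*(-1/21) = 11/12 + 1 = 23/12 ≈ 1.9167)
K = 131/12 (K = 9 + 23/12 = 131/12 ≈ 10.917)
y(S) = S²
y(O)*K = (-60)²*(131/12) = 3600*(131/12) = 39300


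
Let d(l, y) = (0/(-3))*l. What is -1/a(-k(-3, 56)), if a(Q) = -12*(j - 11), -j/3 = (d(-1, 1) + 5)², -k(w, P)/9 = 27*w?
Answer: -1/1032 ≈ -0.00096899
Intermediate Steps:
k(w, P) = -243*w
d(l, y) = 0 (d(l, y) = (0*(-⅓))*l = 0*l = 0)
j = -75 (j = -3*(0 + 5)² = -3*5² = -3*25 = -75)
a(Q) = 1032 (a(Q) = -12*(-75 - 11) = -12*(-86) = 1032)
-1/a(-k(-3, 56)) = -1/1032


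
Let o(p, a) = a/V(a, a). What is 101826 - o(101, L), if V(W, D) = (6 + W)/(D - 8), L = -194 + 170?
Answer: 305606/3 ≈ 1.0187e+5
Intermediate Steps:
L = -24
V(W, D) = (6 + W)/(-8 + D)
o(p, a) = a*(-8 + a)/(6 + a) (o(p, a) = a/(((6 + a)/(-8 + a))) = a*((-8 + a)/(6 + a)) = a*(-8 + a)/(6 + a))
101826 - o(101, L) = 101826 - (-24)*(-8 - 24)/(6 - 24) = 101826 - (-24)*(-32)/(-18) = 101826 - (-24)*(-1)*(-32)/18 = 101826 - 1*(-128/3) = 101826 + 128/3 = 305606/3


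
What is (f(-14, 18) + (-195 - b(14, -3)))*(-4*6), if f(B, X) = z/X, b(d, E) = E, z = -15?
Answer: 4628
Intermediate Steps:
f(B, X) = -15/X
(f(-14, 18) + (-195 - b(14, -3)))*(-4*6) = (-15/18 + (-195 - 1*(-3)))*(-4*6) = (-15*1/18 + (-195 + 3))*(-24) = (-⅚ - 192)*(-24) = -1157/6*(-24) = 4628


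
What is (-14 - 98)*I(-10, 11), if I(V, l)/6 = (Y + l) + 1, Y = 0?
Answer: -8064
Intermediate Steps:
I(V, l) = 6 + 6*l (I(V, l) = 6*((0 + l) + 1) = 6*(l + 1) = 6*(1 + l) = 6 + 6*l)
(-14 - 98)*I(-10, 11) = (-14 - 98)*(6 + 6*11) = -112*(6 + 66) = -112*72 = -8064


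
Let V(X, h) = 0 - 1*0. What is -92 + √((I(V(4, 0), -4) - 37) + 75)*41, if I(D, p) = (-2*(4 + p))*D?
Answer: -92 + 41*√38 ≈ 160.74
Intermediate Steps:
V(X, h) = 0 (V(X, h) = 0 + 0 = 0)
I(D, p) = D*(-8 - 2*p) (I(D, p) = (-8 - 2*p)*D = D*(-8 - 2*p))
-92 + √((I(V(4, 0), -4) - 37) + 75)*41 = -92 + √((-2*0*(4 - 4) - 37) + 75)*41 = -92 + √((-2*0*0 - 37) + 75)*41 = -92 + √((0 - 37) + 75)*41 = -92 + √(-37 + 75)*41 = -92 + √38*41 = -92 + 41*√38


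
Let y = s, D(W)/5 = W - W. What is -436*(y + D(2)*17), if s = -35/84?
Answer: 545/3 ≈ 181.67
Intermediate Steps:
D(W) = 0 (D(W) = 5*(W - W) = 5*0 = 0)
s = -5/12 (s = -35*1/84 = -5/12 ≈ -0.41667)
y = -5/12 ≈ -0.41667
-436*(y + D(2)*17) = -436*(-5/12 + 0*17) = -436*(-5/12 + 0) = -436*(-5/12) = 545/3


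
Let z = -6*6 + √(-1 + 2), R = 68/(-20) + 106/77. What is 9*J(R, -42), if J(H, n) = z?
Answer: -315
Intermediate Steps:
R = -779/385 (R = 68*(-1/20) + 106*(1/77) = -17/5 + 106/77 = -779/385 ≈ -2.0234)
z = -35 (z = -36 + √1 = -36 + 1 = -35)
J(H, n) = -35
9*J(R, -42) = 9*(-35) = -315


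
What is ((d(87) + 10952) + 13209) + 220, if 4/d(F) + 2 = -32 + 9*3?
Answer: 170663/7 ≈ 24380.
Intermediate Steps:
d(F) = -4/7 (d(F) = 4/(-2 + (-32 + 9*3)) = 4/(-2 + (-32 + 27)) = 4/(-2 - 5) = 4/(-7) = 4*(-1/7) = -4/7)
((d(87) + 10952) + 13209) + 220 = ((-4/7 + 10952) + 13209) + 220 = (76660/7 + 13209) + 220 = 169123/7 + 220 = 170663/7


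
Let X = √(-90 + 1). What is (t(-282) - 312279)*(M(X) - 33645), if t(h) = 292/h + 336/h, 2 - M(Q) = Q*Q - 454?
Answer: 1457447714300/141 ≈ 1.0337e+10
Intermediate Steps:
X = I*√89 (X = √(-89) = I*√89 ≈ 9.434*I)
M(Q) = 456 - Q² (M(Q) = 2 - (Q*Q - 454) = 2 - (Q² - 454) = 2 - (-454 + Q²) = 2 + (454 - Q²) = 456 - Q²)
t(h) = 628/h
(t(-282) - 312279)*(M(X) - 33645) = (628/(-282) - 312279)*((456 - (I*√89)²) - 33645) = (628*(-1/282) - 312279)*((456 - 1*(-89)) - 33645) = (-314/141 - 312279)*((456 + 89) - 33645) = -44031653*(545 - 33645)/141 = -44031653/141*(-33100) = 1457447714300/141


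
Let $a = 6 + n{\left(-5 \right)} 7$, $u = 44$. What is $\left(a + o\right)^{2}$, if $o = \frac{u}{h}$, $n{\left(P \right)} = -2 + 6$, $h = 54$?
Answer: $\frac{883600}{729} \approx 1212.1$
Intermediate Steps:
$n{\left(P \right)} = 4$
$o = \frac{22}{27}$ ($o = \frac{44}{54} = 44 \cdot \frac{1}{54} = \frac{22}{27} \approx 0.81481$)
$a = 34$ ($a = 6 + 4 \cdot 7 = 6 + 28 = 34$)
$\left(a + o\right)^{2} = \left(34 + \frac{22}{27}\right)^{2} = \left(\frac{940}{27}\right)^{2} = \frac{883600}{729}$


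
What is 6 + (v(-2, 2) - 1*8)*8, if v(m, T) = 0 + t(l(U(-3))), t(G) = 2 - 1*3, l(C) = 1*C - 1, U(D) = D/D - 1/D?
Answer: -66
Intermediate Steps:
U(D) = 1 - 1/D
l(C) = -1 + C (l(C) = C - 1 = -1 + C)
t(G) = -1 (t(G) = 2 - 3 = -1)
v(m, T) = -1 (v(m, T) = 0 - 1 = -1)
6 + (v(-2, 2) - 1*8)*8 = 6 + (-1 - 1*8)*8 = 6 + (-1 - 8)*8 = 6 - 9*8 = 6 - 72 = -66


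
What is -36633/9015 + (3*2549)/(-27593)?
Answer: -359917358/82916965 ≈ -4.3407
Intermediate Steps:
-36633/9015 + (3*2549)/(-27593) = -36633*1/9015 + 7647*(-1/27593) = -12211/3005 - 7647/27593 = -359917358/82916965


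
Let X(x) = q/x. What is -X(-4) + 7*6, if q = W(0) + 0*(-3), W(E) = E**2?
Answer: 42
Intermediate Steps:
q = 0 (q = 0**2 + 0*(-3) = 0 + 0 = 0)
X(x) = 0 (X(x) = 0/x = 0)
-X(-4) + 7*6 = -1*0 + 7*6 = 0 + 42 = 42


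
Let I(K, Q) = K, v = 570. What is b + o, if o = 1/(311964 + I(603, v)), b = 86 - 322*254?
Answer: -25537349033/312567 ≈ -81702.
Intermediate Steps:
b = -81702 (b = 86 - 81788 = -81702)
o = 1/312567 (o = 1/(311964 + 603) = 1/312567 ≈ 3.1993e-6)
b + o = -81702 + 1/312567 = -25537349033/312567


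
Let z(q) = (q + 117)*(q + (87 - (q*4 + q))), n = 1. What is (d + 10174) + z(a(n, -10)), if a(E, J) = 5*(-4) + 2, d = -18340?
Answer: 7575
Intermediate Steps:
a(E, J) = -18 (a(E, J) = -20 + 2 = -18)
z(q) = (87 - 4*q)*(117 + q) (z(q) = (117 + q)*(q + (87 - (4*q + q))) = (117 + q)*(q + (87 - 5*q)) = (117 + q)*(87 - 4*q) = (87 - 4*q)*(117 + q))
(d + 10174) + z(a(n, -10)) = (-18340 + 10174) + (10179 - 381*(-18) - 4*(-18)**2) = -8166 + (10179 + 6858 - 4*324) = -8166 + (10179 + 6858 - 1296) = -8166 + 15741 = 7575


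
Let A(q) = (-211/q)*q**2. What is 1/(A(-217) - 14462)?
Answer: 1/31325 ≈ 3.1923e-5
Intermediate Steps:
A(q) = -211*q
1/(A(-217) - 14462) = 1/(-211*(-217) - 14462) = 1/(45787 - 14462) = 1/31325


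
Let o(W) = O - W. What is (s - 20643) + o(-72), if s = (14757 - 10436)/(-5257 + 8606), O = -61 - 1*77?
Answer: -69350120/3349 ≈ -20708.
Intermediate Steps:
O = -138 (O = -61 - 77 = -138)
s = 4321/3349 ≈ 1.2902
o(W) = -138 - W
(s - 20643) + o(-72) = (4321/3349 - 20643) + (-138 - 1*(-72)) = -69129086/3349 + (-138 + 72) = -69129086/3349 - 66 = -69350120/3349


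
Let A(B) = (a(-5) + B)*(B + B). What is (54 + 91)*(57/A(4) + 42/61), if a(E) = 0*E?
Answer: 699045/1952 ≈ 358.12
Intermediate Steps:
a(E) = 0
A(B) = 2*B**2 (A(B) = (0 + B)*(B + B) = B*(2*B) = 2*B**2)
(54 + 91)*(57/A(4) + 42/61) = (54 + 91)*(57/((2*4**2)) + 42/61) = 145*(57/((2*16)) + 42*(1/61)) = 145*(57/32 + 42/61) = 145*(4821/1952) = 699045/1952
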